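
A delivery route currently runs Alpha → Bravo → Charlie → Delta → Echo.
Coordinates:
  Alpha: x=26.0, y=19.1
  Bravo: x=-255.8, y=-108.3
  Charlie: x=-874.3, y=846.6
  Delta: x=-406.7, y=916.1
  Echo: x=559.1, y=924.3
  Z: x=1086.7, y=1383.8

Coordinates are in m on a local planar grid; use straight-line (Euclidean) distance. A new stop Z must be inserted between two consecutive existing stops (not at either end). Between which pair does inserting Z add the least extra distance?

between Delta and Echo

Added distance for inserting Z between each consecutive pair:
Alpha–Bravo: 3426.3 m
Bravo–Charlie: 2902.7 m
Charlie–Delta: 3125.4 m
Delta–Echo: 1298.7 m
Smallest added distance is 1298.7 m, inserting between Delta and Echo.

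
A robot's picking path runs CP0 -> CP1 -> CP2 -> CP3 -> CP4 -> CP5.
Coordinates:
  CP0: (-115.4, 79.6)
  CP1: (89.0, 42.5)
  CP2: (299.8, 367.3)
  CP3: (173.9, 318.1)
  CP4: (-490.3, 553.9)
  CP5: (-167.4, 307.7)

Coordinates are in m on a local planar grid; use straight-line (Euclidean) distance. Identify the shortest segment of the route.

Leg distances:
CP0→CP1: 207.7 m
CP1→CP2: 387.2 m
CP2→CP3: 135.2 m
CP3→CP4: 704.8 m
CP4→CP5: 406.1 m
The shortest leg is CP2–CP3 at 135.2 m.

CP2–CP3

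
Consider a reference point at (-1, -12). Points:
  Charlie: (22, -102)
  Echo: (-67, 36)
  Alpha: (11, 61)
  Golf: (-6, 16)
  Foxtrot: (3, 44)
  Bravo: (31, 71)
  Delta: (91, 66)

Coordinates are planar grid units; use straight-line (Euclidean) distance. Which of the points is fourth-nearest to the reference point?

Distance to each, sorted:
Golf: 28.4
Foxtrot: 56.1
Alpha: 74.0
Echo: 81.6
Bravo: 89.0
Charlie: 92.9
Delta: 120.6
The fourth-nearest is Echo at 81.6.

Echo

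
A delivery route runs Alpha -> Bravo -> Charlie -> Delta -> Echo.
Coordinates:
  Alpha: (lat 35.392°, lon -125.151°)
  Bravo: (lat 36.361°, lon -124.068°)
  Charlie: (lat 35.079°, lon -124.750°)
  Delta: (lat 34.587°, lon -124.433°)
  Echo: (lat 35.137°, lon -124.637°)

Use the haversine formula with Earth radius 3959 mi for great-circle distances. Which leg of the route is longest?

Leg distances:
Alpha→Bravo: 90.3 mi
Bravo→Charlie: 96.5 mi
Charlie→Delta: 38.5 mi
Delta→Echo: 39.7 mi
The longest leg is Bravo–Charlie at 96.5 mi.

Bravo–Charlie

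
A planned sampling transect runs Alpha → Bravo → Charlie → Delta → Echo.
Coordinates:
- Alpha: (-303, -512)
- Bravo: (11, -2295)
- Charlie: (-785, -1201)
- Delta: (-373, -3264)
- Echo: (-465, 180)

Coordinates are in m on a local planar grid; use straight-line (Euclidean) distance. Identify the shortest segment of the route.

Leg distances:
Alpha→Bravo: 1810.4 m
Bravo→Charlie: 1352.9 m
Charlie→Delta: 2103.7 m
Delta→Echo: 3445.2 m
The shortest leg is Bravo–Charlie at 1352.9 m.

Bravo–Charlie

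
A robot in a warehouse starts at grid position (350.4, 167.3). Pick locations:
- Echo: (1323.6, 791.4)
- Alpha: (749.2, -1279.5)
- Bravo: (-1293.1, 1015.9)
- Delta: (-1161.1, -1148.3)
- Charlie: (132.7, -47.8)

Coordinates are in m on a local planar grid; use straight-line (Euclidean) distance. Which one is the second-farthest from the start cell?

Bravo

Distances from the start cell ((350.4, 167.3)):
Delta: 2003.9 m
Bravo: 1849.7 m
Alpha: 1500.8 m
Echo: 1156.1 m
Charlie: 306.0 m
The second-farthest is Bravo at 1849.7 m.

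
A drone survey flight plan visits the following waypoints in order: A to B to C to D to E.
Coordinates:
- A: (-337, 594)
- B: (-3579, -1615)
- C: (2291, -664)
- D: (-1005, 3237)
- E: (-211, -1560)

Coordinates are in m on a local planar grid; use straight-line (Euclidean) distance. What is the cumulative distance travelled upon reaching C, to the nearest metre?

Leg distances:
A→B: 3923.0 m  (cumulative 3923.0 m)
B→C: 5946.5 m  (cumulative 9869.6 m)
Cumulative distance at C ≈ 9870 m.

9870 m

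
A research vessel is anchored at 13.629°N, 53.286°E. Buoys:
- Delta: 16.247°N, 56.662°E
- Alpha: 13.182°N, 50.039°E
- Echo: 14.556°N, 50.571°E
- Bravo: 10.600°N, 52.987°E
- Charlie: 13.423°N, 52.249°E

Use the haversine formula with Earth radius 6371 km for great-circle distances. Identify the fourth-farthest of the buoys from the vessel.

Echo

Distances from the vessel (13.629°N, 53.286°E):
Delta: 465.0 km
Alpha: 354.7 km
Bravo: 338.4 km
Echo: 310.4 km
Charlie: 114.4 km
The fourth-farthest is Echo at 310.4 km.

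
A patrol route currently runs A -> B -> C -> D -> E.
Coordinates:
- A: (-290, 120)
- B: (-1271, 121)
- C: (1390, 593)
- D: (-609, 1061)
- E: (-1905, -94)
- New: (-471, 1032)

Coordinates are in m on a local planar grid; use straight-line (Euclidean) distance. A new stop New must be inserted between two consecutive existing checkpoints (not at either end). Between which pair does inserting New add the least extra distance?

between C and D

Added distance for inserting New between each consecutive pair:
A–B: 1161.2 m
B–C: 421.9 m
C–D: 0.0 m
D–E: 228.3 m
Smallest added distance is 0.0 m, inserting between C and D.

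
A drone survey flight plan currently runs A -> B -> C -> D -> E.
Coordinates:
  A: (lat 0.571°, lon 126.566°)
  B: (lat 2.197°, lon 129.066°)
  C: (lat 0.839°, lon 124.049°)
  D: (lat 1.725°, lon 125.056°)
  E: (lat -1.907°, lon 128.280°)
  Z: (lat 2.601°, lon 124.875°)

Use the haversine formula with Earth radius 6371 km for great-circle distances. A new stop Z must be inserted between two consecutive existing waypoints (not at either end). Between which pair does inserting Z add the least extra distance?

Added distance for inserting Z between each consecutive pair:
A–B: 430.0 km
B–C: 106.4 km
C–D: 166.7 km
D–E: 187.6 km
Smallest added distance is 106.4 km, inserting between B and C.

between B and C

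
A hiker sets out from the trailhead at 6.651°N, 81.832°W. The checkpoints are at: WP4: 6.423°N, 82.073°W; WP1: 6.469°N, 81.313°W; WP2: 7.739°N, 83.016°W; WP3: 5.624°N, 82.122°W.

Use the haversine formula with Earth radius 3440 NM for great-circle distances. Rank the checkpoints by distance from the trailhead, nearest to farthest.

Computing each great-circle distance from 6.651°N, 81.832°W:
WP4 6.423°N, 82.073°W: 19.9 NM
WP1 6.469°N, 81.313°W: 32.8 NM
WP3 5.624°N, 82.122°W: 64.0 NM
WP2 7.739°N, 83.016°W: 96.1 NM

WP4, WP1, WP3, WP2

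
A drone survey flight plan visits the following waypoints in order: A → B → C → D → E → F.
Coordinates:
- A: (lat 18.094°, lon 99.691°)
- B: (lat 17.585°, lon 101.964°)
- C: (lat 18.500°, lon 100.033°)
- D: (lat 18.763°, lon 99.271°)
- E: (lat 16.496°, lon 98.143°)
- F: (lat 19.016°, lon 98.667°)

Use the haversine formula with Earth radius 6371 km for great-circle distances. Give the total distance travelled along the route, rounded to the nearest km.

Leg distances:
A→B: 247.2 km  (cumulative 247.2 km)
B→C: 228.1 km  (cumulative 475.3 km)
C→D: 85.4 km  (cumulative 560.7 km)
D→E: 279.0 km  (cumulative 839.7 km)
E→F: 285.7 km  (cumulative 1125.3 km)
Total route length ≈ 1125 km.

1125 km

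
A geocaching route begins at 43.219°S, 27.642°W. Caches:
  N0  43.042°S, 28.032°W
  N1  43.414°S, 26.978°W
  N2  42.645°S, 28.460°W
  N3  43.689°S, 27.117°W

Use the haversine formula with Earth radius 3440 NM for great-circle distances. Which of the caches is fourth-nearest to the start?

N2

Distances from the start (43.219°S, 27.642°W):
N0: 20.1 NM
N1: 31.3 NM
N3: 36.3 NM
N2: 49.8 NM
The fourth-nearest is N2 at 49.8 NM.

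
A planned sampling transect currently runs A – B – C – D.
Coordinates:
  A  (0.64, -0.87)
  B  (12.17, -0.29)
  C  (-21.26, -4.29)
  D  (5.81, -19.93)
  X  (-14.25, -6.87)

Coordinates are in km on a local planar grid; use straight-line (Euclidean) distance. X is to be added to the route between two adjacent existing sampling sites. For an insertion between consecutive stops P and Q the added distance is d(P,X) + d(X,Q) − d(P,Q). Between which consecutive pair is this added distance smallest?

Added distance for inserting X between each consecutive pair:
A–B: 31.7 km
B–C: 1.0 km
C–D: 0.1 km
Smallest added distance is 0.1 km, inserting between C and D.

between C and D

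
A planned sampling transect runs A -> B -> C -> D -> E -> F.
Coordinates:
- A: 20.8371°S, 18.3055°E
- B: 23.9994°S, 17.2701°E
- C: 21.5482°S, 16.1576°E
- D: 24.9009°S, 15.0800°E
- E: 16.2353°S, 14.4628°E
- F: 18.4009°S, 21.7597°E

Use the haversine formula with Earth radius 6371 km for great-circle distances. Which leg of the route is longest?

D–E

Leg distances:
A→B: 367.4 km
B→C: 295.5 km
C→D: 388.7 km
D→E: 965.7 km
E→F: 811.1 km
The longest leg is D–E at 965.7 km.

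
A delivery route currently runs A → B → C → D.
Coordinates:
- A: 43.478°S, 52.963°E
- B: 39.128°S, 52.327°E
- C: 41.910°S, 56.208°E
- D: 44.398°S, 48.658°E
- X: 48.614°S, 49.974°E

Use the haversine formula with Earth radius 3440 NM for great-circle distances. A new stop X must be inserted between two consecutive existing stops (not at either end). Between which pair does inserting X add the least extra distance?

between C and D

Added distance for inserting X between each consecutive pair:
A–B: 648.2 NM
B–C: 815.8 NM
C–D: 376.9 NM
Smallest added distance is 376.9 NM, inserting between C and D.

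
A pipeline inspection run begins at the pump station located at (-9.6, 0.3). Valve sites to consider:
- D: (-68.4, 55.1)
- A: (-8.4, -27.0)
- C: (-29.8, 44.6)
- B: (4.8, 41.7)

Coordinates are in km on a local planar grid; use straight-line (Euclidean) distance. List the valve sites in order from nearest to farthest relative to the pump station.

A, B, C, D

Distance from the pump station at (-9.6, 0.3) to each:
A (-8.4, -27.0): 27.3 km
B (4.8, 41.7): 43.8 km
C (-29.8, 44.6): 48.7 km
D (-68.4, 55.1): 80.4 km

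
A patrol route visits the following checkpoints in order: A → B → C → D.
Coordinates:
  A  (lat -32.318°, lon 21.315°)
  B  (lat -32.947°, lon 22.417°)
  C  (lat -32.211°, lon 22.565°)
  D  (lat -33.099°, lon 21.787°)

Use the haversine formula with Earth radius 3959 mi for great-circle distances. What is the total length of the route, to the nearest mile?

Leg distances:
A→B: 77.5 mi  (cumulative 77.5 mi)
B→C: 51.6 mi  (cumulative 129.0 mi)
C→D: 76.2 mi  (cumulative 205.3 mi)
Total route length ≈ 205 mi.

205 mi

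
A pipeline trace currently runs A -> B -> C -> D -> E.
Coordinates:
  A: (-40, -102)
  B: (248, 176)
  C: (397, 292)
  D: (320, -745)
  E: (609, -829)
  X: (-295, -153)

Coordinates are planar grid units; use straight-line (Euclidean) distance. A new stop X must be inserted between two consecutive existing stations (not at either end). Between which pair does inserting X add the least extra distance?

between A and B

Added distance for inserting X between each consecutive pair:
A–B: 494.7
B–C: 1268.8
C–D: 636.5
D–E: 1681.5
Smallest added distance is 494.7, inserting between A and B.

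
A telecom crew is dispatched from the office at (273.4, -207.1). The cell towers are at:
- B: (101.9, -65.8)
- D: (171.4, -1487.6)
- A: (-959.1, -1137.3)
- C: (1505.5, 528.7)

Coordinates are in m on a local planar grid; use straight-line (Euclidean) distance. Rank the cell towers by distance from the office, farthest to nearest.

Distance from the office at (273.4, -207.1) to each:
A (-959.1, -1137.3): 1544.1 m
C (1505.5, 528.7): 1435.1 m
D (171.4, -1487.6): 1284.6 m
B (101.9, -65.8): 222.2 m

A, C, D, B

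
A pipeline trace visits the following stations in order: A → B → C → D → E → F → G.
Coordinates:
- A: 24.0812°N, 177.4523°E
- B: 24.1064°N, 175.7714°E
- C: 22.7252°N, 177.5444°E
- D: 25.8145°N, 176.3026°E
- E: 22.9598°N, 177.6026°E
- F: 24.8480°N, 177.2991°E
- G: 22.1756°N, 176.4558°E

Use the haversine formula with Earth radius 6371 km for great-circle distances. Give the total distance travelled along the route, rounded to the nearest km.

Leg distances:
A→B: 170.6 km  (cumulative 170.6 km)
B→C: 237.3 km  (cumulative 408.0 km)
C→D: 365.8 km  (cumulative 773.8 km)
D→E: 343.6 km  (cumulative 1117.4 km)
E→F: 212.2 km  (cumulative 1329.6 km)
F→G: 309.3 km  (cumulative 1639.0 km)
Total route length ≈ 1639 km.

1639 km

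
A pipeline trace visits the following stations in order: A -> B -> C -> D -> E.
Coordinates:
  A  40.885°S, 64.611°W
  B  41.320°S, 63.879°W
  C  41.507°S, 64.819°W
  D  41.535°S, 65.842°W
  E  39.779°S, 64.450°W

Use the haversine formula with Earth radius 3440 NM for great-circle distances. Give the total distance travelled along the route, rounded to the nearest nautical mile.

Leg distances:
A→B: 42.2 NM  (cumulative 42.2 NM)
B→C: 43.8 NM  (cumulative 86.0 NM)
C→D: 46.0 NM  (cumulative 132.0 NM)
D→E: 123.0 NM  (cumulative 255.0 NM)
Total route length ≈ 255 NM.

255 NM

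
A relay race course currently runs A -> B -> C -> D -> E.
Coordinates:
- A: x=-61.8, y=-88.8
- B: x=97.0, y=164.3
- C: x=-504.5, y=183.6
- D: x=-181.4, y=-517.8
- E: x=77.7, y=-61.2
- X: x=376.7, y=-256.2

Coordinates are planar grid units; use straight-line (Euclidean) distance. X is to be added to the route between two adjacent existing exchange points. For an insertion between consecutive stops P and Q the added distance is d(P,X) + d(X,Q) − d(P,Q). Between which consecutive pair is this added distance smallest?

Added distance for inserting X between each consecutive pair:
A–B: 675.6
B–C: 888.1
C–D: 829.0
D–E: 448.3
Smallest added distance is 448.3, inserting between D and E.

between D and E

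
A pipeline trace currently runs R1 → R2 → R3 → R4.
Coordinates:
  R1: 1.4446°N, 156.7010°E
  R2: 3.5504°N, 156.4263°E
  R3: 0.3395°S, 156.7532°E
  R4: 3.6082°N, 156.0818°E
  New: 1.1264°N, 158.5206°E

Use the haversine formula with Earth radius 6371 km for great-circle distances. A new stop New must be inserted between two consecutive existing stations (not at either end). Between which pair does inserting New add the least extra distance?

between R2 and R3

Added distance for inserting New between each consecutive pair:
R1–R2: 325.3 km
R2–R3: 177.3 km
R3–R4: 196.8 km
Smallest added distance is 177.3 km, inserting between R2 and R3.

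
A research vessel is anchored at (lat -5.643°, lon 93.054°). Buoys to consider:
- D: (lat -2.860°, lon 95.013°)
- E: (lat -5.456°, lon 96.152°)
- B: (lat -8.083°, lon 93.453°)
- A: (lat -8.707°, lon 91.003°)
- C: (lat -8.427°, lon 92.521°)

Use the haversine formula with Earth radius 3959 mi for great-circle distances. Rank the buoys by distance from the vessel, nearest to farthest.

Computing each great-circle distance from (lat -5.643°, lon 93.054°):
B (lat -8.083°, lon 93.453°): 170.8 mi
C (lat -8.427°, lon 92.521°): 195.8 mi
E (lat -5.456°, lon 96.152°): 213.5 mi
D (lat -2.860°, lon 95.013°): 234.9 mi
A (lat -8.707°, lon 91.003°): 254.1 mi

B, C, E, D, A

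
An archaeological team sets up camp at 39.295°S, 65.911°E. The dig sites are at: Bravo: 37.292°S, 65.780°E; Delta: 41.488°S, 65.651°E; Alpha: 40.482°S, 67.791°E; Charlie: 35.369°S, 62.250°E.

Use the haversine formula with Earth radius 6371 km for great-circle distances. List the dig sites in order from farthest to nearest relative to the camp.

Charlie, Delta, Bravo, Alpha

Distances from the camp:
Charlie 35.369°S, 62.250°E: 543.3 km
Delta 41.488°S, 65.651°E: 244.8 km
Bravo 37.292°S, 65.780°E: 223.0 km
Alpha 40.482°S, 67.791°E: 207.7 km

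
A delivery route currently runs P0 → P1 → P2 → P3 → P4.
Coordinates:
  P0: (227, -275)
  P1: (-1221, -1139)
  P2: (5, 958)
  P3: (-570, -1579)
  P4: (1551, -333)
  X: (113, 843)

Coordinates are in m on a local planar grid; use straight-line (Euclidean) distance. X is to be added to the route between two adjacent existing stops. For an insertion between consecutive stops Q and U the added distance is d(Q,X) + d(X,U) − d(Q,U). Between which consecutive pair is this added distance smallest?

Added distance for inserting X between each consecutive pair:
P0–P1: 1826.7 m
P1–P2: 117.8 m
P2–P3: 72.9 m
P3–P4: 1914.2 m
Smallest added distance is 72.9 m, inserting between P2 and P3.

between P2 and P3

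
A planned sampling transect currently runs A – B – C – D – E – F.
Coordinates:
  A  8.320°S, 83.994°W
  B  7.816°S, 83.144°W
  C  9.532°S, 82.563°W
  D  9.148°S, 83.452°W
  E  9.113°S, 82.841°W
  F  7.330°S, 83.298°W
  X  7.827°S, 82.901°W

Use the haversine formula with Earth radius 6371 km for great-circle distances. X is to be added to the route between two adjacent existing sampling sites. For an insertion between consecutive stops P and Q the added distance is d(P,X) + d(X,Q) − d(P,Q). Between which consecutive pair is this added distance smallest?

Added distance for inserting X between each consecutive pair:
A–B: 49.9 km
B–C: 18.8 km
C–D: 245.6 km
D–E: 234.9 km
E–F: 9.1 km
Smallest added distance is 9.1 km, inserting between E and F.

between E and F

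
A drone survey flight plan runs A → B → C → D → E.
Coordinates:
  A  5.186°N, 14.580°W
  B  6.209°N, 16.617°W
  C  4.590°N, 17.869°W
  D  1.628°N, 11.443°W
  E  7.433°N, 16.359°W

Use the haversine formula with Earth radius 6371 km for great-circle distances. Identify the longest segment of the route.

Leg distances:
A→B: 252.5 km
B→C: 227.2 km
C→D: 785.8 km
D→E: 844.6 km
The longest leg is D–E at 844.6 km.

D–E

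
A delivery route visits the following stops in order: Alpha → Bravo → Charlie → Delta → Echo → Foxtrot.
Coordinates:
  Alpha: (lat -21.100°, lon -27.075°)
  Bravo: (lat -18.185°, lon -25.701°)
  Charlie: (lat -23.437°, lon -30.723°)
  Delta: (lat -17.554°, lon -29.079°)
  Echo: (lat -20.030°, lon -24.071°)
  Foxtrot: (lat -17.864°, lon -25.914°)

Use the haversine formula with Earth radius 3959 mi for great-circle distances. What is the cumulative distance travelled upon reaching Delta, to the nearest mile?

Leg distances:
Alpha→Bravo: 220.4 mi  (cumulative 220.4 mi)
Bravo→Charlie: 486.6 mi  (cumulative 707.0 mi)
Charlie→Delta: 420.2 mi  (cumulative 1127.2 mi)
Cumulative distance at Delta ≈ 1127 mi.

1127 mi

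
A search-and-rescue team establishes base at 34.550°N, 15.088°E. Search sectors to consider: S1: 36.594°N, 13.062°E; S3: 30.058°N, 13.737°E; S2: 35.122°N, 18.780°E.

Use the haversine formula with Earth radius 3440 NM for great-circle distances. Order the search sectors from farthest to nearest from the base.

S3, S2, S1

Distances from the base:
S3 30.058°N, 13.737°E: 278.3 NM
S2 35.122°N, 18.780°E: 185.1 NM
S1 36.594°N, 13.062°E: 157.6 NM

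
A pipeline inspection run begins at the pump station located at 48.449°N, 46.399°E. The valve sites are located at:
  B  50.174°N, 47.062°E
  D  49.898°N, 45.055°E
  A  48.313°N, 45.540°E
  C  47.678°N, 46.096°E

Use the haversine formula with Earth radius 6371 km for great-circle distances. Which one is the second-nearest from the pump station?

Distances from the pump station (48.449°N, 46.399°E):
A: 65.2 km
C: 88.6 km
D: 188.4 km
B: 197.7 km
The second-nearest is C at 88.6 km.

C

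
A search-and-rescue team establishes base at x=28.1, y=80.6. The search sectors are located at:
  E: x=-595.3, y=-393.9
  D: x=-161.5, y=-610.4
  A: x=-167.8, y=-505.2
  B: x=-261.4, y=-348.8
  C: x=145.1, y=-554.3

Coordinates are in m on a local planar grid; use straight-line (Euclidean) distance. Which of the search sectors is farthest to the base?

E

Distances from the base (x=28.1, y=80.6):
E: 783.4 m
D: 716.5 m
C: 645.6 m
A: 617.7 m
B: 517.9 m
The farthest is E at 783.4 m.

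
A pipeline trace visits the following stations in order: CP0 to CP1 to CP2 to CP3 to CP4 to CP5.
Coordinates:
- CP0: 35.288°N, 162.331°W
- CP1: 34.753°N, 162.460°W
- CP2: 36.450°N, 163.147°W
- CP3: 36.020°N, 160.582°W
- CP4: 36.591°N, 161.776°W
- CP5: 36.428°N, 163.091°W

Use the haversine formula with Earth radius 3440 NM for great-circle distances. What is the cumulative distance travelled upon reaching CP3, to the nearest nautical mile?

Leg distances:
CP0→CP1: 32.7 NM  (cumulative 32.7 NM)
CP1→CP2: 107.3 NM  (cumulative 140.0 NM)
CP2→CP3: 126.9 NM  (cumulative 266.9 NM)
Cumulative distance at CP3 ≈ 267 NM.

267 NM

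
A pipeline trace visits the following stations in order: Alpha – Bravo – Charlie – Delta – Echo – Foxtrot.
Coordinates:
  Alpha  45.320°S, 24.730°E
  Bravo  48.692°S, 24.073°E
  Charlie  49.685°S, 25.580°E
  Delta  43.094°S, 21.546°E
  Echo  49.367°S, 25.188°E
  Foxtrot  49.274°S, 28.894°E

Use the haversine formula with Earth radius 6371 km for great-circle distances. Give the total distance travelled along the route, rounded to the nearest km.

2349 km

Leg distances:
Alpha→Bravo: 378.2 km  (cumulative 378.2 km)
Bravo→Charlie: 155.5 km  (cumulative 533.8 km)
Charlie→Delta: 795.2 km  (cumulative 1329.0 km)
Delta→Echo: 751.4 km  (cumulative 2080.4 km)
Echo→Foxtrot: 268.8 km  (cumulative 2349.2 km)
Total route length ≈ 2349 km.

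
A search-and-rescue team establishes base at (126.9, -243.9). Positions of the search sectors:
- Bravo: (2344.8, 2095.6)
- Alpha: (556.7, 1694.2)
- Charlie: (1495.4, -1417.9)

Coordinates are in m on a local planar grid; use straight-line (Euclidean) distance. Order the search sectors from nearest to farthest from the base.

Charlie, Alpha, Bravo

Computing each straight-line distance from (126.9, -243.9):
Charlie (1495.4, -1417.9): 1803.1 m
Alpha (556.7, 1694.2): 1985.2 m
Bravo (2344.8, 2095.6): 3223.7 m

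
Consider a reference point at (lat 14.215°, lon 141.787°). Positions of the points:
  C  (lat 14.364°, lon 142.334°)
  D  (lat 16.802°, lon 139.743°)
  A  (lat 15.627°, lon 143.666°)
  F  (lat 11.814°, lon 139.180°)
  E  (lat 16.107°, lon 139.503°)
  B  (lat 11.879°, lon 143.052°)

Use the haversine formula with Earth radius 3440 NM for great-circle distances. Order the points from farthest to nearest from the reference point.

F, D, E, B, A, C

Computing each great-circle distance from (lat 14.215°, lon 141.787°):
F (lat 11.814°, lon 139.180°): 209.8 NM
D (lat 16.802°, lon 139.743°): 195.2 NM
E (lat 16.107°, lon 139.503°): 174.4 NM
B (lat 11.879°, lon 143.052°): 158.6 NM
A (lat 15.627°, lon 143.666°): 138.1 NM
C (lat 14.364°, lon 142.334°): 33.1 NM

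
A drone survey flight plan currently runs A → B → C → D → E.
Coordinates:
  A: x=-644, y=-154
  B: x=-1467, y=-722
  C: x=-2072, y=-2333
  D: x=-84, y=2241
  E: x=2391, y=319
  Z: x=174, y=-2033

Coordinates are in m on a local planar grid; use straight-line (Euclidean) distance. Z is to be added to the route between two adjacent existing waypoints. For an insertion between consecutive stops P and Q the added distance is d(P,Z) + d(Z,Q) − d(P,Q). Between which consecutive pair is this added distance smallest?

Added distance for inserting Z between each consecutive pair:
A–B: 3149.7 m
B–C: 2645.5 m
C–D: 1560.4 m
D–E: 4380.3 m
Smallest added distance is 1560.4 m, inserting between C and D.

between C and D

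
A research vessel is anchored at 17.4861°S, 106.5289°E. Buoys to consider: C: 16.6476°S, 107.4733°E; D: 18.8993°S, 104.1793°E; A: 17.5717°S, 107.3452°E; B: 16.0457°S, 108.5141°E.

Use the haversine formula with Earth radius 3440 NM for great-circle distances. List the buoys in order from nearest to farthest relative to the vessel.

Distance from the vessel at 17.4861°S, 106.5289°E to each:
A 17.5717°S, 107.3452°E: 47.0 NM
C 16.6476°S, 107.4733°E: 74.0 NM
B 16.0457°S, 108.5141°E: 143.2 NM
D 18.8993°S, 104.1793°E: 158.6 NM

A, C, B, D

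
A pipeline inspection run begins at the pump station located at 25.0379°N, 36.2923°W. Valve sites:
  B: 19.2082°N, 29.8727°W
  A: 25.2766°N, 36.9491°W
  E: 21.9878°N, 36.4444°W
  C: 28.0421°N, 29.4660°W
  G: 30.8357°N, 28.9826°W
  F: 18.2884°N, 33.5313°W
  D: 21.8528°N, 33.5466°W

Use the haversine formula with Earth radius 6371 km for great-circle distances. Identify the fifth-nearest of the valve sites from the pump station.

Distance to each, sorted:
A: 71.2 km
E: 339.5 km
D: 451.5 km
C: 756.6 km
F: 802.8 km
B: 925.7 km
G: 964.5 km
The fifth-nearest is F at 802.8 km.

F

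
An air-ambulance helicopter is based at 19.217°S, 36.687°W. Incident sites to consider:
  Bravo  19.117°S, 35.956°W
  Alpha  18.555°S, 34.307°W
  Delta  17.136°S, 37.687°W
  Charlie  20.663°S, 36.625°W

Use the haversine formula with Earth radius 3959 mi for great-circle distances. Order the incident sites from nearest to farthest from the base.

Distances from the base:
Bravo 19.117°S, 35.956°W: 48.2 mi
Charlie 20.663°S, 36.625°W: 100.0 mi
Delta 17.136°S, 37.687°W: 158.1 mi
Alpha 18.555°S, 34.307°W: 162.2 mi

Bravo, Charlie, Delta, Alpha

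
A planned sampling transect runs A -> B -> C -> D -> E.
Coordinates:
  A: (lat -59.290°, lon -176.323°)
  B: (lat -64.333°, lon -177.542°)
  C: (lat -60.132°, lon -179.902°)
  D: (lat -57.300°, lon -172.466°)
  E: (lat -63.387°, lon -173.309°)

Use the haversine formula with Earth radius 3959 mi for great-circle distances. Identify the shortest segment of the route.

Leg distances:
A→B: 350.7 mi
B→C: 300.0 mi
C→D: 330.6 mi
D→E: 421.6 mi
The shortest leg is B–C at 300.0 mi.

B–C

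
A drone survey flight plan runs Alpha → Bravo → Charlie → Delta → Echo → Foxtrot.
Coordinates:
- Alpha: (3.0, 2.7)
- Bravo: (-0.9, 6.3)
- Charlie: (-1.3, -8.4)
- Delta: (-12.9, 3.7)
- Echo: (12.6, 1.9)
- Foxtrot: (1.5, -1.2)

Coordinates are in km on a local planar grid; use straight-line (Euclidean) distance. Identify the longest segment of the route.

Leg distances:
Alpha→Bravo: 5.3 km
Bravo→Charlie: 14.7 km
Charlie→Delta: 16.8 km
Delta→Echo: 25.6 km
Echo→Foxtrot: 11.5 km
The longest leg is Delta–Echo at 25.6 km.

Delta–Echo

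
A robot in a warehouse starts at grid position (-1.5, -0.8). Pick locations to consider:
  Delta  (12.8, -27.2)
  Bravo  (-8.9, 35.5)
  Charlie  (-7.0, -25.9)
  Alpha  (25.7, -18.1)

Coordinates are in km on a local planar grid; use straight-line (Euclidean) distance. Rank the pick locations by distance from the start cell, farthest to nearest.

Distance from the start cell at (-1.5, -0.8) to each:
Bravo (-8.9, 35.5): 37.0 km
Alpha (25.7, -18.1): 32.2 km
Delta (12.8, -27.2): 30.0 km
Charlie (-7.0, -25.9): 25.7 km

Bravo, Alpha, Delta, Charlie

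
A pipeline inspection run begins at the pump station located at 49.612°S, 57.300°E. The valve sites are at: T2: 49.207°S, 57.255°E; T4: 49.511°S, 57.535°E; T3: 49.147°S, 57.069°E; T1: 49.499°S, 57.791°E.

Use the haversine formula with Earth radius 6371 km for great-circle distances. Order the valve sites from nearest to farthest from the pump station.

Computing each great-circle distance from 49.612°S, 57.300°E:
T4 49.511°S, 57.535°E: 20.3 km
T1 49.499°S, 57.791°E: 37.6 km
T2 49.207°S, 57.255°E: 45.2 km
T3 49.147°S, 57.069°E: 54.3 km

T4, T1, T2, T3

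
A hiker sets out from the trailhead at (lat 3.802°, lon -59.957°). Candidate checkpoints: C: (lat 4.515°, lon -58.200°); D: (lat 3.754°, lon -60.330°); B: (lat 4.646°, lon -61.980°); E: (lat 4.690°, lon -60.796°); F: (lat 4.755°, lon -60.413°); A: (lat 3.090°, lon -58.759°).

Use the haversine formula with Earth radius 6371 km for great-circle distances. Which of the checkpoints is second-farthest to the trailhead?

Distance to each, sorted:
B: 243.2 km
C: 210.4 km
A: 154.8 km
E: 135.7 km
F: 117.4 km
D: 41.7 km
The second-farthest is C at 210.4 km.

C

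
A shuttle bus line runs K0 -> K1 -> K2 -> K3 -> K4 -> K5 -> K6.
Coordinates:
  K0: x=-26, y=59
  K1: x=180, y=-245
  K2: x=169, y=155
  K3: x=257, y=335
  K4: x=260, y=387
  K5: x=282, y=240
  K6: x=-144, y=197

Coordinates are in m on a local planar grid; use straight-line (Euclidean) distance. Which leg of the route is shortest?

K3–K4

Leg distances:
K0→K1: 367.2 m
K1→K2: 400.2 m
K2→K3: 200.4 m
K3→K4: 52.1 m
K4→K5: 148.6 m
K5→K6: 428.2 m
The shortest leg is K3–K4 at 52.1 m.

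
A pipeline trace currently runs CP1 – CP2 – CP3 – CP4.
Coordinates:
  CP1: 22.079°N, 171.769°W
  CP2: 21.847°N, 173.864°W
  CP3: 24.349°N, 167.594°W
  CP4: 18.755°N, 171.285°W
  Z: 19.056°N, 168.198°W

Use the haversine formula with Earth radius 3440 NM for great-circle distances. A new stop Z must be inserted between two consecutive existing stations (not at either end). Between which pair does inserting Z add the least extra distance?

Added distance for inserting Z between each consecutive pair:
CP1–CP2: 513.2 NM
CP2–CP3: 302.2 NM
CP3–CP4: 101.8 NM
Smallest added distance is 101.8 NM, inserting between CP3 and CP4.

between CP3 and CP4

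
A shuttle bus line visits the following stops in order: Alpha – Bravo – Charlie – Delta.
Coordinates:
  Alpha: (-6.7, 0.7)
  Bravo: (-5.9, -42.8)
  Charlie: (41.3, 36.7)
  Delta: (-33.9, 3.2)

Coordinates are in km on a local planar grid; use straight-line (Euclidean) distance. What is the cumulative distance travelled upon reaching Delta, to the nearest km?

218 km

Leg distances:
Alpha→Bravo: 43.5 km  (cumulative 43.5 km)
Bravo→Charlie: 92.5 km  (cumulative 136.0 km)
Charlie→Delta: 82.3 km  (cumulative 218.3 km)
Cumulative distance at Delta ≈ 218 km.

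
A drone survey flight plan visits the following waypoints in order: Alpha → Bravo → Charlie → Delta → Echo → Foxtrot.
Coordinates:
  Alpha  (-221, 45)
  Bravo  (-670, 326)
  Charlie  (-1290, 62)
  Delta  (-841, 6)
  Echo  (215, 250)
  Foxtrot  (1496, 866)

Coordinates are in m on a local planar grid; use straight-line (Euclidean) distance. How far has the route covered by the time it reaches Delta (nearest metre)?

1656 m

Leg distances:
Alpha→Bravo: 529.7 m  (cumulative 529.7 m)
Bravo→Charlie: 673.9 m  (cumulative 1203.5 m)
Charlie→Delta: 452.5 m  (cumulative 1656.0 m)
Cumulative distance at Delta ≈ 1656 m.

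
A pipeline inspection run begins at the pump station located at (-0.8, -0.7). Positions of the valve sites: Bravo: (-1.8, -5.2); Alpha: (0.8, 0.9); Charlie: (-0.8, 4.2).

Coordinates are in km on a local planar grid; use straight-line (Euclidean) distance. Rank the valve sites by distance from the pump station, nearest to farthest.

Alpha, Bravo, Charlie

Distance from the pump station at (-0.8, -0.7) to each:
Alpha (0.8, 0.9): 2.3 km
Bravo (-1.8, -5.2): 4.6 km
Charlie (-0.8, 4.2): 4.9 km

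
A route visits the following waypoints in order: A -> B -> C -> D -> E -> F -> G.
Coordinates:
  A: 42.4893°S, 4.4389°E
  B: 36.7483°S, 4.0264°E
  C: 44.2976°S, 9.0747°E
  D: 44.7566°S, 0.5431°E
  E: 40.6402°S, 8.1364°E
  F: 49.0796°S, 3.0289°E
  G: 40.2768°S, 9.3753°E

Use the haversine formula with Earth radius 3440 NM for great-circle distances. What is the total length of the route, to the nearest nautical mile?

2780 NM

Leg distances:
A→B: 345.2 NM  (cumulative 345.2 NM)
B→C: 508.2 NM  (cumulative 853.4 NM)
C→D: 366.0 NM  (cumulative 1219.5 NM)
D→E: 416.0 NM  (cumulative 1635.5 NM)
E→F: 551.0 NM  (cumulative 2186.5 NM)
F→G: 593.4 NM  (cumulative 2779.9 NM)
Total route length ≈ 2780 NM.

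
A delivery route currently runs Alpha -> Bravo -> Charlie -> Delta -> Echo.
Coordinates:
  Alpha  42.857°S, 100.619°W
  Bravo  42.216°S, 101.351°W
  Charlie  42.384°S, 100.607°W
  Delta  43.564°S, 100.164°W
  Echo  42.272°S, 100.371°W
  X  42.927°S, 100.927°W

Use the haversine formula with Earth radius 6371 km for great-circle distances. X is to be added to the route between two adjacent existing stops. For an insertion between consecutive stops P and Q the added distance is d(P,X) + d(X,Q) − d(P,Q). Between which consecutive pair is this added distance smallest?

between Alpha and Bravo

Added distance for inserting X between each consecutive pair:
Alpha–Bravo: 19.5 km
Bravo–Charlie: 88.2 km
Charlie–Delta: 23.7 km
Delta–Echo: 35.2 km
Smallest added distance is 19.5 km, inserting between Alpha and Bravo.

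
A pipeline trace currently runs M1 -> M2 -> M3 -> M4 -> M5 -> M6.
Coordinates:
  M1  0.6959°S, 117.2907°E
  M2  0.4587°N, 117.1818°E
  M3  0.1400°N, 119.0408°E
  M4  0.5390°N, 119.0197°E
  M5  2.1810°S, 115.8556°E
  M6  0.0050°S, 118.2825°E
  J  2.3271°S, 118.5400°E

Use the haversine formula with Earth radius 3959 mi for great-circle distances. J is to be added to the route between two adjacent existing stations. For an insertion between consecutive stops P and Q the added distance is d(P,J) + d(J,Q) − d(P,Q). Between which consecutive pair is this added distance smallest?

between M4 and M5

Added distance for inserting J between each consecutive pair:
M1–M2: 276.0 mi
M2–M3: 257.8 mi
M3–M4: 347.1 mi
M4–M5: 98.1 mi
M5–M6: 121.9 mi
Smallest added distance is 98.1 mi, inserting between M4 and M5.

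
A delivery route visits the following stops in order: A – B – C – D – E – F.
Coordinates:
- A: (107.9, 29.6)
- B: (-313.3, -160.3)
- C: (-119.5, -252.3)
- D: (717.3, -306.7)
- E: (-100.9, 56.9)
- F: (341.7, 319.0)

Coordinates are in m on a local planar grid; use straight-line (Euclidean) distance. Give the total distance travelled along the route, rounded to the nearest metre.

2925 m

Leg distances:
A→B: 462.0 m  (cumulative 462.0 m)
B→C: 214.5 m  (cumulative 676.6 m)
C→D: 838.6 m  (cumulative 1515.1 m)
D→E: 895.4 m  (cumulative 2410.5 m)
E→F: 514.4 m  (cumulative 2924.9 m)
Total route length ≈ 2925 m.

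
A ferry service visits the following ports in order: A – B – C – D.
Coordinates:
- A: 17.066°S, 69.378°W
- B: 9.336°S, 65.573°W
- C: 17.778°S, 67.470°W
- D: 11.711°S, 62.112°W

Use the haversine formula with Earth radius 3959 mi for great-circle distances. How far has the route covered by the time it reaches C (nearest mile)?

Leg distances:
A→B: 592.2 mi  (cumulative 592.2 mi)
B→C: 597.0 mi  (cumulative 1189.2 mi)
Cumulative distance at C ≈ 1189 mi.

1189 mi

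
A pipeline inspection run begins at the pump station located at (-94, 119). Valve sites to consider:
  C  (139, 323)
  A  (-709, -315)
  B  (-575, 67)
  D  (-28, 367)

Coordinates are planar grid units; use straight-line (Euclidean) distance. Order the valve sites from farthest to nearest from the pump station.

Computing each straight-line distance from (-94, 119):
A (-709, -315): 752.7
B (-575, 67): 483.8
C (139, 323): 309.7
D (-28, 367): 256.6

A, B, C, D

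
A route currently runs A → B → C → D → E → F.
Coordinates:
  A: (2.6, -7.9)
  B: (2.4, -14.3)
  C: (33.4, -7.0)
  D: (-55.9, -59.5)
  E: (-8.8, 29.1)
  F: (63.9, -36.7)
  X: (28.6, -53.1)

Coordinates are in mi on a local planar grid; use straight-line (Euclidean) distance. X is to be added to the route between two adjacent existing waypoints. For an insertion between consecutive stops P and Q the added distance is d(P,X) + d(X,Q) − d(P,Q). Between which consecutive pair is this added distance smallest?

between C and D

Added distance for inserting X between each consecutive pair:
A–B: 92.6 mi
B–C: 61.3 mi
C–D: 27.5 mi
D–E: 74.7 mi
E–F: 31.2 mi
Smallest added distance is 27.5 mi, inserting between C and D.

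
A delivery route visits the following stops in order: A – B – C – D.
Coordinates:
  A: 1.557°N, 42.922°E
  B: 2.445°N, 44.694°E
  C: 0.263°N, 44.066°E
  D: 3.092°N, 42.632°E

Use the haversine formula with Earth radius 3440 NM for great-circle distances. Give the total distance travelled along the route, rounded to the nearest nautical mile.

446 NM

Leg distances:
A→B: 118.9 NM  (cumulative 118.9 NM)
B→C: 136.3 NM  (cumulative 255.3 NM)
C→D: 190.4 NM  (cumulative 445.7 NM)
Total route length ≈ 446 NM.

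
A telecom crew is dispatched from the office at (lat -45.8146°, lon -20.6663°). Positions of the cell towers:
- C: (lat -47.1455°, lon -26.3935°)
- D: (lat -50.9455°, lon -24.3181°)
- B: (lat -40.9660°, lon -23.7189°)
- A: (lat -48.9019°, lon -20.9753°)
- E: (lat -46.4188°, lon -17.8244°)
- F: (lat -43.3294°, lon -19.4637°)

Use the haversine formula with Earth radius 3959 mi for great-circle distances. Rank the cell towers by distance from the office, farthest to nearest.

D, B, C, A, F, E

Distances from the office:
D (lat -50.9455°, lon -24.3181°): 392.0 mi
B (lat -40.9660°, lon -23.7189°): 368.4 mi
C (lat -47.1455°, lon -26.3935°): 287.5 mi
A (lat -48.9019°, lon -20.9753°): 213.8 mi
F (lat -43.3294°, lon -19.4637°): 181.6 mi
E (lat -46.4188°, lon -17.8244°): 142.4 mi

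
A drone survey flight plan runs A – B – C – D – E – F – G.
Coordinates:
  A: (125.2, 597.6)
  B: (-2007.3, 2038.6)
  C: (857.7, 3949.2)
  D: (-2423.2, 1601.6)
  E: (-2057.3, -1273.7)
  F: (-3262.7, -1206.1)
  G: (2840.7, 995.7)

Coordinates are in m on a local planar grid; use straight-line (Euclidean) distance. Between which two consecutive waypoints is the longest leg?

F–G

Leg distances:
A→B: 2573.7 m
B→C: 3443.6 m
C→D: 4034.3 m
D→E: 2898.5 m
E→F: 1207.3 m
F→G: 6488.4 m
The longest leg is F–G at 6488.4 m.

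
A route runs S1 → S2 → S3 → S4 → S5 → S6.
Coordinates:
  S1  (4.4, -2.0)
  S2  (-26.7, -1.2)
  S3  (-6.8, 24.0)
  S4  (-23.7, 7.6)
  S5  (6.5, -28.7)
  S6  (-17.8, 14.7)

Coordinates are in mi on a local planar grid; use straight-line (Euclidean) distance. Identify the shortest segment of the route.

S3–S4

Leg distances:
S1→S2: 31.1 mi
S2→S3: 32.1 mi
S3→S4: 23.5 mi
S4→S5: 47.2 mi
S5→S6: 49.7 mi
The shortest leg is S3–S4 at 23.5 mi.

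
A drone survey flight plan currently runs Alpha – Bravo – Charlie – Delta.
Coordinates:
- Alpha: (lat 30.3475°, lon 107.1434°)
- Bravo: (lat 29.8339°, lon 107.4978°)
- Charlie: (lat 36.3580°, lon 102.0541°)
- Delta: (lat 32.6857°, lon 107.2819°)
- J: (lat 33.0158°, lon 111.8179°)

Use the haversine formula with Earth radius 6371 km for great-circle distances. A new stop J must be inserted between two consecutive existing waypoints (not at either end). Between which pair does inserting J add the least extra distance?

between Bravo and Charlie

Added distance for inserting J between each consecutive pair:
Alpha–Bravo: 1007.4 km
Bravo–Charlie: 623.0 km
Charlie–Delta: 762.5 km
Smallest added distance is 623.0 km, inserting between Bravo and Charlie.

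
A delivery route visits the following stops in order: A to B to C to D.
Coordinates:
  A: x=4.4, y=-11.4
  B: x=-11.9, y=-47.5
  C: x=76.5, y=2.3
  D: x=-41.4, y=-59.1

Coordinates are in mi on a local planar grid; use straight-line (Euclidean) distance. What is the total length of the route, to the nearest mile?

Leg distances:
A→B: 39.6 mi  (cumulative 39.6 mi)
B→C: 101.5 mi  (cumulative 141.1 mi)
C→D: 132.9 mi  (cumulative 274.0 mi)
Total route length ≈ 274 mi.

274 mi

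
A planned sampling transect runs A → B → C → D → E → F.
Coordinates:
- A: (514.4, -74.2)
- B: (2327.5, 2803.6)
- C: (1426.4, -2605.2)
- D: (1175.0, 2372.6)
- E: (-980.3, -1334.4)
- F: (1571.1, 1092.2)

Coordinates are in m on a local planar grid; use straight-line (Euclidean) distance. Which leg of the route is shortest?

A–B

Leg distances:
A→B: 3401.3 m
B→C: 5483.3 m
C→D: 4984.1 m
D→E: 4288.0 m
E→F: 3521.1 m
The shortest leg is A–B at 3401.3 m.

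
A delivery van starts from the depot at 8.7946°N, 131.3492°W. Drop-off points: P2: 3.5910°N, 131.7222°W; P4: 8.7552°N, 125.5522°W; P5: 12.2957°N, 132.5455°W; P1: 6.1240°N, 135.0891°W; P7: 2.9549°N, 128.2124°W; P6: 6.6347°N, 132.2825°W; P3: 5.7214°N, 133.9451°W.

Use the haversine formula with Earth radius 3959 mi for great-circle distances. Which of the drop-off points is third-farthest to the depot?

P2

Distances from the depot (8.7946°N, 131.3492°W):
P7: 457.5 mi
P4: 395.9 mi
P2: 360.5 mi
P1: 315.7 mi
P3: 277.0 mi
P5: 255.2 mi
P6: 162.3 mi
The third-farthest is P2 at 360.5 mi.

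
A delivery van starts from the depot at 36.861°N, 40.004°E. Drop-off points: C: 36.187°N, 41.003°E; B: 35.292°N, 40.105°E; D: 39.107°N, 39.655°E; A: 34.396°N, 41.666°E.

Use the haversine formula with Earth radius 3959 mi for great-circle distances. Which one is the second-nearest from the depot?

B

Distance to each, sorted:
C: 72.4 mi
B: 108.6 mi
D: 156.4 mi
A: 194.2 mi
The second-nearest is B at 108.6 mi.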